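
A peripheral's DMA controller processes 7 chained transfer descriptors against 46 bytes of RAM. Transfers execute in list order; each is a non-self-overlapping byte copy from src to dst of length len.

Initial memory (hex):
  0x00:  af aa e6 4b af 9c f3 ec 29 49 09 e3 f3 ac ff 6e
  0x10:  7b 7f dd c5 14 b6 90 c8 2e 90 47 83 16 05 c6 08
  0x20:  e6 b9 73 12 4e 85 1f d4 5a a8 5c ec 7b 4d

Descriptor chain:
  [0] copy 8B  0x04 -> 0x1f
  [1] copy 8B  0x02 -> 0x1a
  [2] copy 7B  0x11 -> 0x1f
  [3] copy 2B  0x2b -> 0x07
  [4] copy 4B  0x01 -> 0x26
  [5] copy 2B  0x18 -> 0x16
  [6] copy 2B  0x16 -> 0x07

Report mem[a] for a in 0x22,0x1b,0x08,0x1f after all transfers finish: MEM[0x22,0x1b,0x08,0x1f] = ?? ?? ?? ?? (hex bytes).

D0: mem[0x1f..0x26] <- [af 9c f3 ec 29 49 09 e3]
D1: mem[0x1a..0x21] <- [e6 4b af 9c f3 ec 29 49]
D2: mem[0x1f..0x25] <- [7f dd c5 14 b6 90 c8]
D3: mem[0x07..0x08] <- [ec 7b]
D4: mem[0x26..0x29] <- [aa e6 4b af]
D5: mem[0x16..0x17] <- [2e 90]
D6: mem[0x07..0x08] <- [2e 90]
query mem[0x22]=0x14, mem[0x1b]=0x4b, mem[0x08]=0x90, mem[0x1f]=0x7f

MEM[0x22,0x1b,0x08,0x1f] = 14 4b 90 7f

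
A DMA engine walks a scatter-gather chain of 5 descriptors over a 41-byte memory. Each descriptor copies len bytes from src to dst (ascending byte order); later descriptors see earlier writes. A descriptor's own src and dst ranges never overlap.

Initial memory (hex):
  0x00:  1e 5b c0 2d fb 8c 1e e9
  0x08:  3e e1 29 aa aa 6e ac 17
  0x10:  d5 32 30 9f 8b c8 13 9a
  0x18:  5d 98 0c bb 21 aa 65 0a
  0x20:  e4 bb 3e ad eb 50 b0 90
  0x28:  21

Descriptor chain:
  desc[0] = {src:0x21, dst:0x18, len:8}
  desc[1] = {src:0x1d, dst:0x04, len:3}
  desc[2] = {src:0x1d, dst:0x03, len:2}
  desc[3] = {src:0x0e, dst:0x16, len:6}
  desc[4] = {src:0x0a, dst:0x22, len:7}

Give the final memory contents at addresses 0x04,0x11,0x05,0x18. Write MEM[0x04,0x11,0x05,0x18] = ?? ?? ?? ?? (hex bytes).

MEM[0x04,0x11,0x05,0x18] = 90 32 90 d5

#0 dst[0x18+8] := {0xbb,0x3e,0xad,0xeb,0x50,0xb0,0x90,0x21}
#1 dst[0x04+3] := {0xb0,0x90,0x21}
#2 dst[0x03+2] := {0xb0,0x90}
#3 dst[0x16+6] := {0xac,0x17,0xd5,0x32,0x30,0x9f}
#4 dst[0x22+7] := {0x29,0xaa,0xaa,0x6e,0xac,0x17,0xd5}
query mem[0x04]=0x90, mem[0x11]=0x32, mem[0x05]=0x90, mem[0x18]=0xd5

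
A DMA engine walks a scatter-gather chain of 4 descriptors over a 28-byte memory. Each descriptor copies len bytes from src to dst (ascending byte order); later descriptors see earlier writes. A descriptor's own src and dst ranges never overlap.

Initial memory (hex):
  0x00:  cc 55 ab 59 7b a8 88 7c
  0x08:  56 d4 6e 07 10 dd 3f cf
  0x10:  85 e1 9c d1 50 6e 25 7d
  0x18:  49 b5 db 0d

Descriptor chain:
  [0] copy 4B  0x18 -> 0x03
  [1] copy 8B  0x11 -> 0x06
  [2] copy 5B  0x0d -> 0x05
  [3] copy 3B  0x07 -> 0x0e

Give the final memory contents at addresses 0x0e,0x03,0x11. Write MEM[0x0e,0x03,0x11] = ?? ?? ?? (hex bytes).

  after D0: wrote 4B at 0x03 = 49b5db0d
  after D1: wrote 8B at 0x06 = e19cd1506e257d49
  after D2: wrote 5B at 0x05 = 493fcf85e1
  after D3: wrote 3B at 0x0e = cf85e1
query mem[0x0e]=0xcf, mem[0x03]=0x49, mem[0x11]=0xe1

MEM[0x0e,0x03,0x11] = cf 49 e1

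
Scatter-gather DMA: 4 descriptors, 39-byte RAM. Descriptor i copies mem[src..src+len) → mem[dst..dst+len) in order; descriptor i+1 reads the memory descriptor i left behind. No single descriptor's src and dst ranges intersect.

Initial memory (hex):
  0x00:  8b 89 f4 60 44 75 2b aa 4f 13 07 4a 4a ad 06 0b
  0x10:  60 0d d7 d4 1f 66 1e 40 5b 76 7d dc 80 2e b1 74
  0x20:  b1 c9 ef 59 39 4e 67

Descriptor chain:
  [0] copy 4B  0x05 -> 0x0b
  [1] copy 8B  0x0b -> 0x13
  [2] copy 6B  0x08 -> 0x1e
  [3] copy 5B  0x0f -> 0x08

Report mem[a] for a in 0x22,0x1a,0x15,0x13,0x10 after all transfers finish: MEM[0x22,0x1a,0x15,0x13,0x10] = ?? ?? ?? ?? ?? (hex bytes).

[0] 0x05->0x0b len=4 : 75 2b aa 4f
[1] 0x0b->0x13 len=8 : 75 2b aa 4f 0b 60 0d d7
[2] 0x08->0x1e len=6 : 4f 13 07 75 2b aa
[3] 0x0f->0x08 len=5 : 0b 60 0d d7 75
query mem[0x22]=0x2b, mem[0x1a]=0xd7, mem[0x15]=0xaa, mem[0x13]=0x75, mem[0x10]=0x60

MEM[0x22,0x1a,0x15,0x13,0x10] = 2b d7 aa 75 60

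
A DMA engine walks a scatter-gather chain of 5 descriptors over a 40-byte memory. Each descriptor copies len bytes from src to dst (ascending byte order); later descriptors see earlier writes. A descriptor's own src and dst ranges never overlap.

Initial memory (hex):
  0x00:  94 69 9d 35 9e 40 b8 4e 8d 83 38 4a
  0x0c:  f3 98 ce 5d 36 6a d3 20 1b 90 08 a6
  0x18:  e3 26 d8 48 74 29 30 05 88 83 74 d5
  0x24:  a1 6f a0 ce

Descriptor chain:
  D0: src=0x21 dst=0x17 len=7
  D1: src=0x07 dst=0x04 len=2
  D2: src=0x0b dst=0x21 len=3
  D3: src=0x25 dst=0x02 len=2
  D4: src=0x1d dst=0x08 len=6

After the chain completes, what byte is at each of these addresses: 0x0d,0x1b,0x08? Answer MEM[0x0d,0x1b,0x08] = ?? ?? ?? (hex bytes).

[0] 0x21->0x17 len=7 : 83 74 d5 a1 6f a0 ce
[1] 0x07->0x04 len=2 : 4e 8d
[2] 0x0b->0x21 len=3 : 4a f3 98
[3] 0x25->0x02 len=2 : 6f a0
[4] 0x1d->0x08 len=6 : ce 30 05 88 4a f3
query mem[0x0d]=0xf3, mem[0x1b]=0x6f, mem[0x08]=0xce

MEM[0x0d,0x1b,0x08] = f3 6f ce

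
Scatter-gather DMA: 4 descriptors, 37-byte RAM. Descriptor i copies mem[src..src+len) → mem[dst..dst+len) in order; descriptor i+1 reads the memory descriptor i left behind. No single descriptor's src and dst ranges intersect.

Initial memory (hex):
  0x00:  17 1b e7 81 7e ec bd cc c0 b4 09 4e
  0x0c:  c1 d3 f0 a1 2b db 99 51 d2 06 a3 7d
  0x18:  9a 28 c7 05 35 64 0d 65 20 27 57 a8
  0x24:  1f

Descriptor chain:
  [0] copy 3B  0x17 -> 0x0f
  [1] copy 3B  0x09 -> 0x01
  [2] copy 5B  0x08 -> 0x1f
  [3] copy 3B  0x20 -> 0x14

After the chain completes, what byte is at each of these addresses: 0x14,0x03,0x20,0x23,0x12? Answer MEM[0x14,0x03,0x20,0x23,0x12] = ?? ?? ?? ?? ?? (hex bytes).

  after D0: wrote 3B at 0x0f = 7d9a28
  after D1: wrote 3B at 0x01 = b4094e
  after D2: wrote 5B at 0x1f = c0b4094ec1
  after D3: wrote 3B at 0x14 = b4094e
query mem[0x14]=0xb4, mem[0x03]=0x4e, mem[0x20]=0xb4, mem[0x23]=0xc1, mem[0x12]=0x99

MEM[0x14,0x03,0x20,0x23,0x12] = b4 4e b4 c1 99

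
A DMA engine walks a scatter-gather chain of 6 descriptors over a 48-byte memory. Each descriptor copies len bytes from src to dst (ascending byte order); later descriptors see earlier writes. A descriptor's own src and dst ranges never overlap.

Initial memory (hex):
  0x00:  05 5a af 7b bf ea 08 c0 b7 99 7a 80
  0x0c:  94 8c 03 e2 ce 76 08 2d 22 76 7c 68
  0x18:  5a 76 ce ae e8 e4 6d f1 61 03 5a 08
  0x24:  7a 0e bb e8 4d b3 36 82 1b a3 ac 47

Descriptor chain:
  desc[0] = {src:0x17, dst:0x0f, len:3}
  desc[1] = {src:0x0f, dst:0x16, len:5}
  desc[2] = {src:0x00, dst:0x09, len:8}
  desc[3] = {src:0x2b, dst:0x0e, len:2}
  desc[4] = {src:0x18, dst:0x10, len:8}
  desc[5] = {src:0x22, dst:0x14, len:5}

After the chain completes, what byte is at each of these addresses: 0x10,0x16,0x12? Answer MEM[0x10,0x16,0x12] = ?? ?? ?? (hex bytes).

MEM[0x10,0x16,0x12] = 76 7a 2d

  after D0: wrote 3B at 0x0f = 685a76
  after D1: wrote 5B at 0x16 = 685a76082d
  after D2: wrote 8B at 0x09 = 055aaf7bbfea08c0
  after D3: wrote 2B at 0x0e = 821b
  after D4: wrote 8B at 0x10 = 76082daee8e46df1
  after D5: wrote 5B at 0x14 = 5a087a0ebb
query mem[0x10]=0x76, mem[0x16]=0x7a, mem[0x12]=0x2d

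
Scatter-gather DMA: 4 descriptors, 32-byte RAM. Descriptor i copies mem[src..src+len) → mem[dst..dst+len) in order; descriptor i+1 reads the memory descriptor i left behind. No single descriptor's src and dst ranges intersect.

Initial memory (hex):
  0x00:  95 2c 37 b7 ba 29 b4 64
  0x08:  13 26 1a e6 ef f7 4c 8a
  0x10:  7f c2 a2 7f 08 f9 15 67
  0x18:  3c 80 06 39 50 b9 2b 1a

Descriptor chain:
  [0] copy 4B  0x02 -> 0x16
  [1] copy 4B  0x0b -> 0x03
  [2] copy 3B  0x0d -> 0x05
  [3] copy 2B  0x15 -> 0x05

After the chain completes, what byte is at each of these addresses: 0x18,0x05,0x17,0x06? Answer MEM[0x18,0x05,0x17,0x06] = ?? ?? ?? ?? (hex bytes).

  after D0: wrote 4B at 0x16 = 37b7ba29
  after D1: wrote 4B at 0x03 = e6eff74c
  after D2: wrote 3B at 0x05 = f74c8a
  after D3: wrote 2B at 0x05 = f937
query mem[0x18]=0xba, mem[0x05]=0xf9, mem[0x17]=0xb7, mem[0x06]=0x37

MEM[0x18,0x05,0x17,0x06] = ba f9 b7 37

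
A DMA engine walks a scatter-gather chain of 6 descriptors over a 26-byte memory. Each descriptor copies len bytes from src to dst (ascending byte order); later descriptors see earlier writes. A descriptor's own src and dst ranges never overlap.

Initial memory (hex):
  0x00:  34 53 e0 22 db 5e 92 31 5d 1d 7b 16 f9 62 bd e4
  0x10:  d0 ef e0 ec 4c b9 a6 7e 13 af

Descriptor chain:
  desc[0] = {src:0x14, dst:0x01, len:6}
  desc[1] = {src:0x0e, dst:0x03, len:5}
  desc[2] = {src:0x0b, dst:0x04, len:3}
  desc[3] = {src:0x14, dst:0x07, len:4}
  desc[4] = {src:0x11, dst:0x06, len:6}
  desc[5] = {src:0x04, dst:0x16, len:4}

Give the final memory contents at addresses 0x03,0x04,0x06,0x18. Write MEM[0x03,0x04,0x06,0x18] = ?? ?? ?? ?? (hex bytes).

MEM[0x03,0x04,0x06,0x18] = bd 16 ef ef

  after D0: wrote 6B at 0x01 = 4cb9a67e13af
  after D1: wrote 5B at 0x03 = bde4d0efe0
  after D2: wrote 3B at 0x04 = 16f962
  after D3: wrote 4B at 0x07 = 4cb9a67e
  after D4: wrote 6B at 0x06 = efe0ec4cb9a6
  after D5: wrote 4B at 0x16 = 16f9efe0
query mem[0x03]=0xbd, mem[0x04]=0x16, mem[0x06]=0xef, mem[0x18]=0xef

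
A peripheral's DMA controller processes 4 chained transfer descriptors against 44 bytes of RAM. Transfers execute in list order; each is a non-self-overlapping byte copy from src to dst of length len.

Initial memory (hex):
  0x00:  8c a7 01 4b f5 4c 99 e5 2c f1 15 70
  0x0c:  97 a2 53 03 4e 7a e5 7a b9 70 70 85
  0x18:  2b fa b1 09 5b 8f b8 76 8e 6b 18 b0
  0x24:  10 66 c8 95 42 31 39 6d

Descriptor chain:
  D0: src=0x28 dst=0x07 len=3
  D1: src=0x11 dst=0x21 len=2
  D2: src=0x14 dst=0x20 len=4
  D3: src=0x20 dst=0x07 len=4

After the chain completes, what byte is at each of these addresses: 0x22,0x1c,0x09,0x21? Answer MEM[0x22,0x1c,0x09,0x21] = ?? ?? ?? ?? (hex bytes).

  after D0: wrote 3B at 0x07 = 423139
  after D1: wrote 2B at 0x21 = 7ae5
  after D2: wrote 4B at 0x20 = b9707085
  after D3: wrote 4B at 0x07 = b9707085
query mem[0x22]=0x70, mem[0x1c]=0x5b, mem[0x09]=0x70, mem[0x21]=0x70

MEM[0x22,0x1c,0x09,0x21] = 70 5b 70 70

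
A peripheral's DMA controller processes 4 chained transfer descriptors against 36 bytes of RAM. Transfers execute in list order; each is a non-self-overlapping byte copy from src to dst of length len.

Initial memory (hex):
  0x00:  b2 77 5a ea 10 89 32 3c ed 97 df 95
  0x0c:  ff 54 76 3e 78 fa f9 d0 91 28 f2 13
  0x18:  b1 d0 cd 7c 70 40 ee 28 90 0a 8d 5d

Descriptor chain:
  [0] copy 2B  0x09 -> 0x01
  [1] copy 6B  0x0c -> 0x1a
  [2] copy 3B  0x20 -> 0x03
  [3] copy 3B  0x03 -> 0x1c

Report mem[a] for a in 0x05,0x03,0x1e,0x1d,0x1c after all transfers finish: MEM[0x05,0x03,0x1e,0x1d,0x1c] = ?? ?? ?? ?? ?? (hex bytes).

MEM[0x05,0x03,0x1e,0x1d,0x1c] = 8d 90 8d 0a 90

  after D0: wrote 2B at 0x01 = 97df
  after D1: wrote 6B at 0x1a = ff54763e78fa
  after D2: wrote 3B at 0x03 = 900a8d
  after D3: wrote 3B at 0x1c = 900a8d
query mem[0x05]=0x8d, mem[0x03]=0x90, mem[0x1e]=0x8d, mem[0x1d]=0x0a, mem[0x1c]=0x90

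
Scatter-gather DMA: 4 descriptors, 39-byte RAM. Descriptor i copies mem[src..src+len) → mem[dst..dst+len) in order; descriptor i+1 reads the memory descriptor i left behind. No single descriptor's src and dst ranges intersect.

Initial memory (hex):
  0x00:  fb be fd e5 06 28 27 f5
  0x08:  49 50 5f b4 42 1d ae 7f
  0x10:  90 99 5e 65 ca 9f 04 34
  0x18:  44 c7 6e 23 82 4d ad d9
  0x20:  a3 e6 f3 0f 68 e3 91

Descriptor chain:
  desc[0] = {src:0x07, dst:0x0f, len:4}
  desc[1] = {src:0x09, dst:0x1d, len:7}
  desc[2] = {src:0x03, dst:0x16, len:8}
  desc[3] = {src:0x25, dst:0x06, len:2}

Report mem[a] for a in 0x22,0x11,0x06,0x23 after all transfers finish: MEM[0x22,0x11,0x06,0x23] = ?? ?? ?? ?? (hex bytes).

MEM[0x22,0x11,0x06,0x23] = ae 50 e3 f5

[0] 0x07->0x0f len=4 : f5 49 50 5f
[1] 0x09->0x1d len=7 : 50 5f b4 42 1d ae f5
[2] 0x03->0x16 len=8 : e5 06 28 27 f5 49 50 5f
[3] 0x25->0x06 len=2 : e3 91
query mem[0x22]=0xae, mem[0x11]=0x50, mem[0x06]=0xe3, mem[0x23]=0xf5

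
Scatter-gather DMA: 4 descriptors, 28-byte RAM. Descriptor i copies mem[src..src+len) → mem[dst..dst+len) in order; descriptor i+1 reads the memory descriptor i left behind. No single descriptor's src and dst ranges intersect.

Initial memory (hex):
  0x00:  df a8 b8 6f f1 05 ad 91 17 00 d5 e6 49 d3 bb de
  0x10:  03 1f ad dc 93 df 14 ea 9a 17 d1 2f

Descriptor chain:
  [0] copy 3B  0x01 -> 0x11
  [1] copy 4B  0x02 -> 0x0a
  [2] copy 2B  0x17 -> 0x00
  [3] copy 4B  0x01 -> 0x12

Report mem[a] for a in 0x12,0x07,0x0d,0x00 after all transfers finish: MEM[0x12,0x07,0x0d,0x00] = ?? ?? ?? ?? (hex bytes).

[0] 0x01->0x11 len=3 : a8 b8 6f
[1] 0x02->0x0a len=4 : b8 6f f1 05
[2] 0x17->0x00 len=2 : ea 9a
[3] 0x01->0x12 len=4 : 9a b8 6f f1
query mem[0x12]=0x9a, mem[0x07]=0x91, mem[0x0d]=0x05, mem[0x00]=0xea

MEM[0x12,0x07,0x0d,0x00] = 9a 91 05 ea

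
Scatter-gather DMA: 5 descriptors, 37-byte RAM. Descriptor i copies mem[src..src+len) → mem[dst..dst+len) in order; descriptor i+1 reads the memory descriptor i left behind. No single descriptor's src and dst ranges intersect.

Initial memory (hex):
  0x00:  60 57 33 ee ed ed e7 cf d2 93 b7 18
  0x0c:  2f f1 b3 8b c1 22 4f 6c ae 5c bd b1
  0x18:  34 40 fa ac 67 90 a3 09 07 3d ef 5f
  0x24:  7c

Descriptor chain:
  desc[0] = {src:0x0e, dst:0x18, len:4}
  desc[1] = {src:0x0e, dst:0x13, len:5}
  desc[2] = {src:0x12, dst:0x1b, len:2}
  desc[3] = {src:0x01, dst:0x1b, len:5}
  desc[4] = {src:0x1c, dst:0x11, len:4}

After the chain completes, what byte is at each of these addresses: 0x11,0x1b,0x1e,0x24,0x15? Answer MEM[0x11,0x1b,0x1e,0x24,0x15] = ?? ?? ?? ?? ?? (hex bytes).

D0: mem[0x18..0x1b] <- [b3 8b c1 22]
D1: mem[0x13..0x17] <- [b3 8b c1 22 4f]
D2: mem[0x1b..0x1c] <- [4f b3]
D3: mem[0x1b..0x1f] <- [57 33 ee ed ed]
D4: mem[0x11..0x14] <- [33 ee ed ed]
query mem[0x11]=0x33, mem[0x1b]=0x57, mem[0x1e]=0xed, mem[0x24]=0x7c, mem[0x15]=0xc1

MEM[0x11,0x1b,0x1e,0x24,0x15] = 33 57 ed 7c c1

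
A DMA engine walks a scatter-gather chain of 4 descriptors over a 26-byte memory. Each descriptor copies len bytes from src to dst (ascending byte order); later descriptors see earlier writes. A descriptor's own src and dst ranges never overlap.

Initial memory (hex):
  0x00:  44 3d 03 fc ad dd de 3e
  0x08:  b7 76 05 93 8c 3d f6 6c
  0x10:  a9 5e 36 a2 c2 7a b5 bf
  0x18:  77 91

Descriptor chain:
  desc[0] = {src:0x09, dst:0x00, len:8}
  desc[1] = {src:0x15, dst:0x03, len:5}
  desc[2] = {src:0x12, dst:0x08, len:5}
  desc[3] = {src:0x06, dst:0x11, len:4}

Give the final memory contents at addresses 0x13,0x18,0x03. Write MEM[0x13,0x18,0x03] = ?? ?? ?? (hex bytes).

[0] 0x09->0x00 len=8 : 76 05 93 8c 3d f6 6c a9
[1] 0x15->0x03 len=5 : 7a b5 bf 77 91
[2] 0x12->0x08 len=5 : 36 a2 c2 7a b5
[3] 0x06->0x11 len=4 : 77 91 36 a2
query mem[0x13]=0x36, mem[0x18]=0x77, mem[0x03]=0x7a

MEM[0x13,0x18,0x03] = 36 77 7a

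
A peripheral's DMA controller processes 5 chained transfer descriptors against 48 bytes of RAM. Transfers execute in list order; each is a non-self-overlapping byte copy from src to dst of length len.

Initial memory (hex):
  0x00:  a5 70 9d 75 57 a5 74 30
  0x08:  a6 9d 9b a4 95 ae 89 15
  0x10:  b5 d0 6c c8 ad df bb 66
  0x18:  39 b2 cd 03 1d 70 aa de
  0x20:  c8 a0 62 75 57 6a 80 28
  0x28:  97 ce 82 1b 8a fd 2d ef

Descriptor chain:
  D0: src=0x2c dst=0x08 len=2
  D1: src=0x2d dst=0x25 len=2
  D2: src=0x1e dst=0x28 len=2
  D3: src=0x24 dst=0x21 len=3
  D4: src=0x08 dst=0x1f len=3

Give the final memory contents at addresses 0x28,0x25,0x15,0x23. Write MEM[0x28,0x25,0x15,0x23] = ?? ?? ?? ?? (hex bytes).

D0: mem[0x08..0x09] <- [8a fd]
D1: mem[0x25..0x26] <- [fd 2d]
D2: mem[0x28..0x29] <- [aa de]
D3: mem[0x21..0x23] <- [57 fd 2d]
D4: mem[0x1f..0x21] <- [8a fd 9b]
query mem[0x28]=0xaa, mem[0x25]=0xfd, mem[0x15]=0xdf, mem[0x23]=0x2d

MEM[0x28,0x25,0x15,0x23] = aa fd df 2d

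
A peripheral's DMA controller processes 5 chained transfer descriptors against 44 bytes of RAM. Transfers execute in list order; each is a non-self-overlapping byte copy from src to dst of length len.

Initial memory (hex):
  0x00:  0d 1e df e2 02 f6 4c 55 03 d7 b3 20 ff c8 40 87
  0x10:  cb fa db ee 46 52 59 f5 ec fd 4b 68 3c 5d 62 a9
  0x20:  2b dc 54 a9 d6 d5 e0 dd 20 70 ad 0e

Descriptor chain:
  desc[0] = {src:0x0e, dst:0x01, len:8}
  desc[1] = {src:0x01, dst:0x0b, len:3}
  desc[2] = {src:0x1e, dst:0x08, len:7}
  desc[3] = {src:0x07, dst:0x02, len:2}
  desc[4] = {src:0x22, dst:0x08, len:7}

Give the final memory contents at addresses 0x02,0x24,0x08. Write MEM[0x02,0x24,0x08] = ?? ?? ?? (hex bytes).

[0] 0x0e->0x01 len=8 : 40 87 cb fa db ee 46 52
[1] 0x01->0x0b len=3 : 40 87 cb
[2] 0x1e->0x08 len=7 : 62 a9 2b dc 54 a9 d6
[3] 0x07->0x02 len=2 : 46 62
[4] 0x22->0x08 len=7 : 54 a9 d6 d5 e0 dd 20
query mem[0x02]=0x46, mem[0x24]=0xd6, mem[0x08]=0x54

MEM[0x02,0x24,0x08] = 46 d6 54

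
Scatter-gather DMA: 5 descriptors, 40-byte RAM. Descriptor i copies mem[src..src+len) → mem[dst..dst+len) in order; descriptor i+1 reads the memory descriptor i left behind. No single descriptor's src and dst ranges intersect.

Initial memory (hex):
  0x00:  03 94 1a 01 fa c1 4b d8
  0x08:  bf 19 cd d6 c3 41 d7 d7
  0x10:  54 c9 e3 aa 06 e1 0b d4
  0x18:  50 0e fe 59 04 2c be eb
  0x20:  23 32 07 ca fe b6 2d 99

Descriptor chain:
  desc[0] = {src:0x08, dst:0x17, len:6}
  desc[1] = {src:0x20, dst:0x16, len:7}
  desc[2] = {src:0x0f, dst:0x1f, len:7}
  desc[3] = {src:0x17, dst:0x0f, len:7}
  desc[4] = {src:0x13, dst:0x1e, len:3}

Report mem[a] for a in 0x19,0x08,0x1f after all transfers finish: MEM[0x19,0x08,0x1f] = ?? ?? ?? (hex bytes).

MEM[0x19,0x08,0x1f] = ca bf 2d

  after D0: wrote 6B at 0x17 = bf19cdd6c341
  after D1: wrote 7B at 0x16 = 233207cafeb62d
  after D2: wrote 7B at 0x1f = d754c9e3aa06e1
  after D3: wrote 7B at 0x0f = 3207cafeb62d2c
  after D4: wrote 3B at 0x1e = b62d2c
query mem[0x19]=0xca, mem[0x08]=0xbf, mem[0x1f]=0x2d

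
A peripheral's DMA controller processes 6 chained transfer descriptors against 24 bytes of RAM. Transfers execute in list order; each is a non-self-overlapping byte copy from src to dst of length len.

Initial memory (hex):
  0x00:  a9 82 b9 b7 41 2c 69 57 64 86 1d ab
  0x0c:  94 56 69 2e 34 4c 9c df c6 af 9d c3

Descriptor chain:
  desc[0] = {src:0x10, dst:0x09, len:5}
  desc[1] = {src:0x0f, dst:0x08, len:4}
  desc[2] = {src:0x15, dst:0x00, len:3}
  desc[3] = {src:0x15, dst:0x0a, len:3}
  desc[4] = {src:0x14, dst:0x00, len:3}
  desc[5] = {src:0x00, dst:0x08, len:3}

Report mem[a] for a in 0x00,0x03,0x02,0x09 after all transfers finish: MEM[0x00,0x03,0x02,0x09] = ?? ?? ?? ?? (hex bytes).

D0: mem[0x09..0x0d] <- [34 4c 9c df c6]
D1: mem[0x08..0x0b] <- [2e 34 4c 9c]
D2: mem[0x00..0x02] <- [af 9d c3]
D3: mem[0x0a..0x0c] <- [af 9d c3]
D4: mem[0x00..0x02] <- [c6 af 9d]
D5: mem[0x08..0x0a] <- [c6 af 9d]
query mem[0x00]=0xc6, mem[0x03]=0xb7, mem[0x02]=0x9d, mem[0x09]=0xaf

MEM[0x00,0x03,0x02,0x09] = c6 b7 9d af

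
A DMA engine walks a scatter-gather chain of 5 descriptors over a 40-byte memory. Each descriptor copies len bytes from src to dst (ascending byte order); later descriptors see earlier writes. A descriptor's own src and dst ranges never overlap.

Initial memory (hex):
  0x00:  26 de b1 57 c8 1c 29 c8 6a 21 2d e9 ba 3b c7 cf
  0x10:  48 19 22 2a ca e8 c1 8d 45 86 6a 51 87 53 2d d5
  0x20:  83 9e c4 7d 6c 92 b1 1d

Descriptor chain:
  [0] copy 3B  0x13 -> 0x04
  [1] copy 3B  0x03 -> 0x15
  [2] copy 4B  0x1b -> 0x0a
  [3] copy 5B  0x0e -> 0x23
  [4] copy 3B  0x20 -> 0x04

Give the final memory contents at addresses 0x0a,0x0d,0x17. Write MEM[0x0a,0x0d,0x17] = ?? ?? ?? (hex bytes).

MEM[0x0a,0x0d,0x17] = 51 2d ca

#0 dst[0x04+3] := {0x2a,0xca,0xe8}
#1 dst[0x15+3] := {0x57,0x2a,0xca}
#2 dst[0x0a+4] := {0x51,0x87,0x53,0x2d}
#3 dst[0x23+5] := {0xc7,0xcf,0x48,0x19,0x22}
#4 dst[0x04+3] := {0x83,0x9e,0xc4}
query mem[0x0a]=0x51, mem[0x0d]=0x2d, mem[0x17]=0xca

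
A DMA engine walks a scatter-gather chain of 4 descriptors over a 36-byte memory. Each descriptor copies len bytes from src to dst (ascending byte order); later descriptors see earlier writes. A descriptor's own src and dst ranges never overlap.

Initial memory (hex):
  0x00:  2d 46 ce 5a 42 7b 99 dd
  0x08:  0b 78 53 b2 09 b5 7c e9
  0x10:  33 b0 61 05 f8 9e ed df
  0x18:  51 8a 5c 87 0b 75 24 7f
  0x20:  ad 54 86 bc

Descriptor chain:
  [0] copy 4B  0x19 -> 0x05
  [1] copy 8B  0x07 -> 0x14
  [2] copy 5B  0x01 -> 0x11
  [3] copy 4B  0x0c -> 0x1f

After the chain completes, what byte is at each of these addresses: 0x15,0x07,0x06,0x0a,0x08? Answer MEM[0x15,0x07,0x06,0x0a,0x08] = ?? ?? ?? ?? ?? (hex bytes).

  after D0: wrote 4B at 0x05 = 8a5c870b
  after D1: wrote 8B at 0x14 = 870b7853b209b57c
  after D2: wrote 5B at 0x11 = 46ce5a428a
  after D3: wrote 4B at 0x1f = 09b57ce9
query mem[0x15]=0x8a, mem[0x07]=0x87, mem[0x06]=0x5c, mem[0x0a]=0x53, mem[0x08]=0x0b

MEM[0x15,0x07,0x06,0x0a,0x08] = 8a 87 5c 53 0b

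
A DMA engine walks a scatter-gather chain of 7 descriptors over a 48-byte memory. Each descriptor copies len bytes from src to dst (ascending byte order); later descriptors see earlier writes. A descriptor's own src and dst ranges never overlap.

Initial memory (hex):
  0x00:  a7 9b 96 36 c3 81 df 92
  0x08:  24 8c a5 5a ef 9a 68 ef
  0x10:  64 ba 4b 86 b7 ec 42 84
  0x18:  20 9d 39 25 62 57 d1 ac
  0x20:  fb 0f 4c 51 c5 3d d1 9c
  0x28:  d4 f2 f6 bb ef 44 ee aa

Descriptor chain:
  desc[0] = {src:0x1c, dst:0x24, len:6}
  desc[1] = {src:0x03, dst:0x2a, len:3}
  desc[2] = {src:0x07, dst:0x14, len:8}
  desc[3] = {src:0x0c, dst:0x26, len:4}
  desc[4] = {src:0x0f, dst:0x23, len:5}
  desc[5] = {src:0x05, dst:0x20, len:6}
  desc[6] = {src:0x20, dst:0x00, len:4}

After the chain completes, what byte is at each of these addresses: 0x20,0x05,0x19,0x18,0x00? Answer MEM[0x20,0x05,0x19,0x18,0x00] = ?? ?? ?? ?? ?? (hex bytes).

MEM[0x20,0x05,0x19,0x18,0x00] = 81 81 ef 5a 81

  after D0: wrote 6B at 0x24 = 6257d1acfb0f
  after D1: wrote 3B at 0x2a = 36c381
  after D2: wrote 8B at 0x14 = 92248ca55aef9a68
  after D3: wrote 4B at 0x26 = ef9a68ef
  after D4: wrote 5B at 0x23 = ef64ba4b86
  after D5: wrote 6B at 0x20 = 81df92248ca5
  after D6: wrote 4B at 0x00 = 81df9224
query mem[0x20]=0x81, mem[0x05]=0x81, mem[0x19]=0xef, mem[0x18]=0x5a, mem[0x00]=0x81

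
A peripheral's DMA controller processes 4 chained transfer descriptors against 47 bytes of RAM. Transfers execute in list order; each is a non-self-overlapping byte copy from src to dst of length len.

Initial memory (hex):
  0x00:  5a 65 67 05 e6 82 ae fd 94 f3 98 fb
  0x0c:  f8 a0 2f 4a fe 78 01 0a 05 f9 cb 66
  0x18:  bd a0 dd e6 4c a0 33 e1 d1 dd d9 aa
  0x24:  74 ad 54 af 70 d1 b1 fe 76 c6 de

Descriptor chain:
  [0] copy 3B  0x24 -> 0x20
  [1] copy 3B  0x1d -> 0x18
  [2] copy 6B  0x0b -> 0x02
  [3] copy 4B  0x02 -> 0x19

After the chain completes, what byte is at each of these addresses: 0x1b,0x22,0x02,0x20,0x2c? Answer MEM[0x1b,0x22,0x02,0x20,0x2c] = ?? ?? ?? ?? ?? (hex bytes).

D0: mem[0x20..0x22] <- [74 ad 54]
D1: mem[0x18..0x1a] <- [a0 33 e1]
D2: mem[0x02..0x07] <- [fb f8 a0 2f 4a fe]
D3: mem[0x19..0x1c] <- [fb f8 a0 2f]
query mem[0x1b]=0xa0, mem[0x22]=0x54, mem[0x02]=0xfb, mem[0x20]=0x74, mem[0x2c]=0x76

MEM[0x1b,0x22,0x02,0x20,0x2c] = a0 54 fb 74 76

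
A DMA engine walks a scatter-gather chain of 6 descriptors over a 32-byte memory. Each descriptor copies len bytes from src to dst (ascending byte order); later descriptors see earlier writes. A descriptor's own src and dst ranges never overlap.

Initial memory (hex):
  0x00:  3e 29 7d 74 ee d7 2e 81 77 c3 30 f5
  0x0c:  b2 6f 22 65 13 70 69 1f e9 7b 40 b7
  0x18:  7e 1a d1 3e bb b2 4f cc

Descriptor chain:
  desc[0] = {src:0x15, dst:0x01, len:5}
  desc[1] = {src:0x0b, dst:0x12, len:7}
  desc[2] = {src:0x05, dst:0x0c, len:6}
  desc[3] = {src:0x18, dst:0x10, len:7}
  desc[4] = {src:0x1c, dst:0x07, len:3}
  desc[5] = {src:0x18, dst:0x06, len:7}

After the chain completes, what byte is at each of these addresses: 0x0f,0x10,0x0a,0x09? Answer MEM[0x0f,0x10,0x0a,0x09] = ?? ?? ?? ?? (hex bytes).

MEM[0x0f,0x10,0x0a,0x09] = 77 70 bb 3e

#0 dst[0x01+5] := {0x7b,0x40,0xb7,0x7e,0x1a}
#1 dst[0x12+7] := {0xf5,0xb2,0x6f,0x22,0x65,0x13,0x70}
#2 dst[0x0c+6] := {0x1a,0x2e,0x81,0x77,0xc3,0x30}
#3 dst[0x10+7] := {0x70,0x1a,0xd1,0x3e,0xbb,0xb2,0x4f}
#4 dst[0x07+3] := {0xbb,0xb2,0x4f}
#5 dst[0x06+7] := {0x70,0x1a,0xd1,0x3e,0xbb,0xb2,0x4f}
query mem[0x0f]=0x77, mem[0x10]=0x70, mem[0x0a]=0xbb, mem[0x09]=0x3e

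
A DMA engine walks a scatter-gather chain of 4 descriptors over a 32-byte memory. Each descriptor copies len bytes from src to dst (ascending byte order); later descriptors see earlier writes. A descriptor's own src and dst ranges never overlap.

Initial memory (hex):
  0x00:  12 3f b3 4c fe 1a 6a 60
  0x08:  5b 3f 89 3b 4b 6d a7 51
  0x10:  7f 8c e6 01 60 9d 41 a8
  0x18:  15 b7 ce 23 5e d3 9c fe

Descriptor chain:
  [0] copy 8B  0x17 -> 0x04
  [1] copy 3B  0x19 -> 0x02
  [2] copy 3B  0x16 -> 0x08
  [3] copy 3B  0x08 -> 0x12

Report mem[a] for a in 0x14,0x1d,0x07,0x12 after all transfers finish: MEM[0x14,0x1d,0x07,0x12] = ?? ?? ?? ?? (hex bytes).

MEM[0x14,0x1d,0x07,0x12] = 15 d3 ce 41

#0 dst[0x04+8] := {0xa8,0x15,0xb7,0xce,0x23,0x5e,0xd3,0x9c}
#1 dst[0x02+3] := {0xb7,0xce,0x23}
#2 dst[0x08+3] := {0x41,0xa8,0x15}
#3 dst[0x12+3] := {0x41,0xa8,0x15}
query mem[0x14]=0x15, mem[0x1d]=0xd3, mem[0x07]=0xce, mem[0x12]=0x41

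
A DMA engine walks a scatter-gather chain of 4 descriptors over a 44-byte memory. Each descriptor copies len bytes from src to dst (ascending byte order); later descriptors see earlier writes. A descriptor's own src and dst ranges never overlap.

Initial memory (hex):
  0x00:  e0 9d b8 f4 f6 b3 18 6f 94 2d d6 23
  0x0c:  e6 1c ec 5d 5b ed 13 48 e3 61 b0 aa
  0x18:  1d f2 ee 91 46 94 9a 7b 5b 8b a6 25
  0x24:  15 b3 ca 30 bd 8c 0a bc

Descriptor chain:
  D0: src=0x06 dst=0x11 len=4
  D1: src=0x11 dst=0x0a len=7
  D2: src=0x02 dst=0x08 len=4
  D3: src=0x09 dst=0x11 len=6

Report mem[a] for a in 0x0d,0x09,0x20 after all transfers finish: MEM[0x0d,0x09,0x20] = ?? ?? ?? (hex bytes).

MEM[0x0d,0x09,0x20] = 2d f4 5b

#0 dst[0x11+4] := {0x18,0x6f,0x94,0x2d}
#1 dst[0x0a+7] := {0x18,0x6f,0x94,0x2d,0x61,0xb0,0xaa}
#2 dst[0x08+4] := {0xb8,0xf4,0xf6,0xb3}
#3 dst[0x11+6] := {0xf4,0xf6,0xb3,0x94,0x2d,0x61}
query mem[0x0d]=0x2d, mem[0x09]=0xf4, mem[0x20]=0x5b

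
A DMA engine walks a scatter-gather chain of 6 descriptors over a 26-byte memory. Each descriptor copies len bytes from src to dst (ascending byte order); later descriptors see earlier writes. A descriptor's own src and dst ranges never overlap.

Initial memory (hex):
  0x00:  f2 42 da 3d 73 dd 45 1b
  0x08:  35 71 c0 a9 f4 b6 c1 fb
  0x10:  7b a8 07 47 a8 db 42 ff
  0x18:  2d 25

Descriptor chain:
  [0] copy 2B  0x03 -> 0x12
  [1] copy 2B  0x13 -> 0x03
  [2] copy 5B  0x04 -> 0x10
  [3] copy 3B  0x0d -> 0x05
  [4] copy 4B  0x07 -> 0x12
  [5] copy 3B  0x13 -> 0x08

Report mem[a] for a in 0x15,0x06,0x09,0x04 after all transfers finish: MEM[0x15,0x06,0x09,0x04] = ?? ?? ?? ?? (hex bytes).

MEM[0x15,0x06,0x09,0x04] = c0 c1 71 a8

  after D0: wrote 2B at 0x12 = 3d73
  after D1: wrote 2B at 0x03 = 73a8
  after D2: wrote 5B at 0x10 = a8dd451b35
  after D3: wrote 3B at 0x05 = b6c1fb
  after D4: wrote 4B at 0x12 = fb3571c0
  after D5: wrote 3B at 0x08 = 3571c0
query mem[0x15]=0xc0, mem[0x06]=0xc1, mem[0x09]=0x71, mem[0x04]=0xa8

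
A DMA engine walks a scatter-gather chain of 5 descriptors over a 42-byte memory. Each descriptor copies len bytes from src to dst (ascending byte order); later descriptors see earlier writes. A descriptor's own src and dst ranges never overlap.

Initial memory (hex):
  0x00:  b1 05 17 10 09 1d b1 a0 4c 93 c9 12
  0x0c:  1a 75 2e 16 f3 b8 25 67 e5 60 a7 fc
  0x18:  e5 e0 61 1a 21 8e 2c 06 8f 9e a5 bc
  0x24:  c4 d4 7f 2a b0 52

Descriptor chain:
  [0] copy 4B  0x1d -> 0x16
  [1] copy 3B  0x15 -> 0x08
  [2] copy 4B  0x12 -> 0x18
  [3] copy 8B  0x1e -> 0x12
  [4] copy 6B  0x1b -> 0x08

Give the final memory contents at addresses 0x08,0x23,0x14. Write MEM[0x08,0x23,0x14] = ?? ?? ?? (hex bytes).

D0: mem[0x16..0x19] <- [8e 2c 06 8f]
D1: mem[0x08..0x0a] <- [60 8e 2c]
D2: mem[0x18..0x1b] <- [25 67 e5 60]
D3: mem[0x12..0x19] <- [2c 06 8f 9e a5 bc c4 d4]
D4: mem[0x08..0x0d] <- [60 21 8e 2c 06 8f]
query mem[0x08]=0x60, mem[0x23]=0xbc, mem[0x14]=0x8f

MEM[0x08,0x23,0x14] = 60 bc 8f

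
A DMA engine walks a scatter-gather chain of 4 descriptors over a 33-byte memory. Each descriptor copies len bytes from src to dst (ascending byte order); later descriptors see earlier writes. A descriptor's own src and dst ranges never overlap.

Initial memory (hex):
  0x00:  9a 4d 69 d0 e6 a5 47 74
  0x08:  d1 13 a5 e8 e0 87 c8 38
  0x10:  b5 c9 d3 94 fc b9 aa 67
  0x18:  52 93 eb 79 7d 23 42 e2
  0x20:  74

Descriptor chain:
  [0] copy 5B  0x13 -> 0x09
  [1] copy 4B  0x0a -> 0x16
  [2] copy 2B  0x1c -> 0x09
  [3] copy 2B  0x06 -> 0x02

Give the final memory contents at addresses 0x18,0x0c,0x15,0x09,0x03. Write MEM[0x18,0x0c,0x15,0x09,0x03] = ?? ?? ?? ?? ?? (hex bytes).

MEM[0x18,0x0c,0x15,0x09,0x03] = aa aa b9 7d 74

D0: mem[0x09..0x0d] <- [94 fc b9 aa 67]
D1: mem[0x16..0x19] <- [fc b9 aa 67]
D2: mem[0x09..0x0a] <- [7d 23]
D3: mem[0x02..0x03] <- [47 74]
query mem[0x18]=0xaa, mem[0x0c]=0xaa, mem[0x15]=0xb9, mem[0x09]=0x7d, mem[0x03]=0x74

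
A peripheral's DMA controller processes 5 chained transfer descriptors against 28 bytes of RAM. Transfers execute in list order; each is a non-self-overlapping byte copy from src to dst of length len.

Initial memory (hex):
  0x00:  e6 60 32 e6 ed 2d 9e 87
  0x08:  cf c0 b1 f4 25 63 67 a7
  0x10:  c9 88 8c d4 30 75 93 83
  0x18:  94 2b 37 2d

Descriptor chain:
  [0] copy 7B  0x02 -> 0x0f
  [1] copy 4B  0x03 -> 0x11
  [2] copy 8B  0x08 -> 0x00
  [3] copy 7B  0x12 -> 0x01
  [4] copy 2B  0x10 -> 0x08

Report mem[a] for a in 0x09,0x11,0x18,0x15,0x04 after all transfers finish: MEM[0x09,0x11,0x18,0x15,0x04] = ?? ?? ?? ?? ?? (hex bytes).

[0] 0x02->0x0f len=7 : 32 e6 ed 2d 9e 87 cf
[1] 0x03->0x11 len=4 : e6 ed 2d 9e
[2] 0x08->0x00 len=8 : cf c0 b1 f4 25 63 67 32
[3] 0x12->0x01 len=7 : ed 2d 9e cf 93 83 94
[4] 0x10->0x08 len=2 : e6 e6
query mem[0x09]=0xe6, mem[0x11]=0xe6, mem[0x18]=0x94, mem[0x15]=0xcf, mem[0x04]=0xcf

MEM[0x09,0x11,0x18,0x15,0x04] = e6 e6 94 cf cf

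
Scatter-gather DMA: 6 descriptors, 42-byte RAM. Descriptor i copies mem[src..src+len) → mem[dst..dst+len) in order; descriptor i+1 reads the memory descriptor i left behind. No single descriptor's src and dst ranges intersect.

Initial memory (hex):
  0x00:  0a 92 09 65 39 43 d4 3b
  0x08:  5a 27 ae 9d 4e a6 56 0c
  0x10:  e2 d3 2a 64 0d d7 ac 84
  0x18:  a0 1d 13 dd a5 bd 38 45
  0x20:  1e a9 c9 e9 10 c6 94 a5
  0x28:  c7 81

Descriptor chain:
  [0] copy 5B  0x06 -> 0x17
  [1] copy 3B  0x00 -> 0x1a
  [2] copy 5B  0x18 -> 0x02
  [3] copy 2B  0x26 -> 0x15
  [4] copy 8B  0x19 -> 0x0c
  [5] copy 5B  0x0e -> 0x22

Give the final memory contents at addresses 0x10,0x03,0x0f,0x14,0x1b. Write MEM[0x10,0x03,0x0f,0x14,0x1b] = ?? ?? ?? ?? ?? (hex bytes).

MEM[0x10,0x03,0x0f,0x14,0x1b] = bd 5a 09 0d 92

D0: mem[0x17..0x1b] <- [d4 3b 5a 27 ae]
D1: mem[0x1a..0x1c] <- [0a 92 09]
D2: mem[0x02..0x06] <- [3b 5a 0a 92 09]
D3: mem[0x15..0x16] <- [94 a5]
D4: mem[0x0c..0x13] <- [5a 0a 92 09 bd 38 45 1e]
D5: mem[0x22..0x26] <- [92 09 bd 38 45]
query mem[0x10]=0xbd, mem[0x03]=0x5a, mem[0x0f]=0x09, mem[0x14]=0x0d, mem[0x1b]=0x92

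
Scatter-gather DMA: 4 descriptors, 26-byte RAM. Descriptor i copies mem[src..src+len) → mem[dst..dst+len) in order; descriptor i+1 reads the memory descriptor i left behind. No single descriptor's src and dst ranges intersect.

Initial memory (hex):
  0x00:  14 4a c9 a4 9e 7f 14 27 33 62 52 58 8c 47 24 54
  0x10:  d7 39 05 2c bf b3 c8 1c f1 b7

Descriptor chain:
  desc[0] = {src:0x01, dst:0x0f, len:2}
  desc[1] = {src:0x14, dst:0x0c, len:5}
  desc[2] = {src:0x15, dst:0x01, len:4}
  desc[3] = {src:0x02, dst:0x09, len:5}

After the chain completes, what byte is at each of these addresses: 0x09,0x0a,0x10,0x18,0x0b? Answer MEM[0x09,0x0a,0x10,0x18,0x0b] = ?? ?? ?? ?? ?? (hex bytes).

D0: mem[0x0f..0x10] <- [4a c9]
D1: mem[0x0c..0x10] <- [bf b3 c8 1c f1]
D2: mem[0x01..0x04] <- [b3 c8 1c f1]
D3: mem[0x09..0x0d] <- [c8 1c f1 7f 14]
query mem[0x09]=0xc8, mem[0x0a]=0x1c, mem[0x10]=0xf1, mem[0x18]=0xf1, mem[0x0b]=0xf1

MEM[0x09,0x0a,0x10,0x18,0x0b] = c8 1c f1 f1 f1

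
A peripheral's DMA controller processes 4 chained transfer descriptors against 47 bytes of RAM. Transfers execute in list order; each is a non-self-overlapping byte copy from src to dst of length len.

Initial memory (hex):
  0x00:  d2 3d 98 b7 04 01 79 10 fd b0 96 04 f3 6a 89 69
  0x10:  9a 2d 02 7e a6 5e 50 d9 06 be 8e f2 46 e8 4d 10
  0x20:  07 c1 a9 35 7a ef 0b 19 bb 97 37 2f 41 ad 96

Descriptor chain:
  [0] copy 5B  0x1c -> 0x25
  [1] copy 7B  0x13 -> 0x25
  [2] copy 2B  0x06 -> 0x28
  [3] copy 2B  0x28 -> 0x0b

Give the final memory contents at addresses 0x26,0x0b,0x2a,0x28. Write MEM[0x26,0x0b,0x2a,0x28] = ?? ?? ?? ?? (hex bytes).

MEM[0x26,0x0b,0x2a,0x28] = a6 79 06 79

  after D0: wrote 5B at 0x25 = 46e84d1007
  after D1: wrote 7B at 0x25 = 7ea65e50d906be
  after D2: wrote 2B at 0x28 = 7910
  after D3: wrote 2B at 0x0b = 7910
query mem[0x26]=0xa6, mem[0x0b]=0x79, mem[0x2a]=0x06, mem[0x28]=0x79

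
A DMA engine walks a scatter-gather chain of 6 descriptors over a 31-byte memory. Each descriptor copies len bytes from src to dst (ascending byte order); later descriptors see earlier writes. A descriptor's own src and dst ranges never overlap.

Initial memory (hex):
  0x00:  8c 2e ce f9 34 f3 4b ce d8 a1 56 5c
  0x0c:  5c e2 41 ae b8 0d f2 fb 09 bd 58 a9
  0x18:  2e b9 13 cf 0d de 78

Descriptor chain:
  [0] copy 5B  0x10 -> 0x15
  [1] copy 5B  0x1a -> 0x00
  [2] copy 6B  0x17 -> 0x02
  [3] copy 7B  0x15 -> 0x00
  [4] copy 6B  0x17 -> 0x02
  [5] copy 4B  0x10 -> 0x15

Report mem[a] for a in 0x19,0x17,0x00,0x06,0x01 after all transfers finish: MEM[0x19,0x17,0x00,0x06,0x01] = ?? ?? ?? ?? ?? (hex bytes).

[0] 0x10->0x15 len=5 : b8 0d f2 fb 09
[1] 0x1a->0x00 len=5 : 13 cf 0d de 78
[2] 0x17->0x02 len=6 : f2 fb 09 13 cf 0d
[3] 0x15->0x00 len=7 : b8 0d f2 fb 09 13 cf
[4] 0x17->0x02 len=6 : f2 fb 09 13 cf 0d
[5] 0x10->0x15 len=4 : b8 0d f2 fb
query mem[0x19]=0x09, mem[0x17]=0xf2, mem[0x00]=0xb8, mem[0x06]=0xcf, mem[0x01]=0x0d

MEM[0x19,0x17,0x00,0x06,0x01] = 09 f2 b8 cf 0d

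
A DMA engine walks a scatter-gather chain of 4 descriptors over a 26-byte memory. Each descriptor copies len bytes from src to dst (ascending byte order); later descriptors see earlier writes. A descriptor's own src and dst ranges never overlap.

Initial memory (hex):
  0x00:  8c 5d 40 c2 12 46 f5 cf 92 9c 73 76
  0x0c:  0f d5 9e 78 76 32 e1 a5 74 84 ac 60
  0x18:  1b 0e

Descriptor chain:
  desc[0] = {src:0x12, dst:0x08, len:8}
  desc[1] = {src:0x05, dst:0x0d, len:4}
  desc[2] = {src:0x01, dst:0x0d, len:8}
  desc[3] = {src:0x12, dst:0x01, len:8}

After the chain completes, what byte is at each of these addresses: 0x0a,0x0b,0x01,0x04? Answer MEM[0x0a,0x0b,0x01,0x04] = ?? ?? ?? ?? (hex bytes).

[0] 0x12->0x08 len=8 : e1 a5 74 84 ac 60 1b 0e
[1] 0x05->0x0d len=4 : 46 f5 cf e1
[2] 0x01->0x0d len=8 : 5d 40 c2 12 46 f5 cf e1
[3] 0x12->0x01 len=8 : f5 cf e1 84 ac 60 1b 0e
query mem[0x0a]=0x74, mem[0x0b]=0x84, mem[0x01]=0xf5, mem[0x04]=0x84

MEM[0x0a,0x0b,0x01,0x04] = 74 84 f5 84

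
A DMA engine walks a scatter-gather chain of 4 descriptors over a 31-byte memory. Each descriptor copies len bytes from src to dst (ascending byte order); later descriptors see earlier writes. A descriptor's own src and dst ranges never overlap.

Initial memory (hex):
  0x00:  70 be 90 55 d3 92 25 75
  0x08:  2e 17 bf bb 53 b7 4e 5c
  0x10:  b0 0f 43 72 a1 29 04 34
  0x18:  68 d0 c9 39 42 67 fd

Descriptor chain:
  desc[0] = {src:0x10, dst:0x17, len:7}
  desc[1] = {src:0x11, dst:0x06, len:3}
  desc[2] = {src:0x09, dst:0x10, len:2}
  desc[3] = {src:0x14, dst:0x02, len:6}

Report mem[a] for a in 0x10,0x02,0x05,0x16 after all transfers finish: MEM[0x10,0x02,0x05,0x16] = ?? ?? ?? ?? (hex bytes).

#0 dst[0x17+7] := {0xb0,0x0f,0x43,0x72,0xa1,0x29,0x04}
#1 dst[0x06+3] := {0x0f,0x43,0x72}
#2 dst[0x10+2] := {0x17,0xbf}
#3 dst[0x02+6] := {0xa1,0x29,0x04,0xb0,0x0f,0x43}
query mem[0x10]=0x17, mem[0x02]=0xa1, mem[0x05]=0xb0, mem[0x16]=0x04

MEM[0x10,0x02,0x05,0x16] = 17 a1 b0 04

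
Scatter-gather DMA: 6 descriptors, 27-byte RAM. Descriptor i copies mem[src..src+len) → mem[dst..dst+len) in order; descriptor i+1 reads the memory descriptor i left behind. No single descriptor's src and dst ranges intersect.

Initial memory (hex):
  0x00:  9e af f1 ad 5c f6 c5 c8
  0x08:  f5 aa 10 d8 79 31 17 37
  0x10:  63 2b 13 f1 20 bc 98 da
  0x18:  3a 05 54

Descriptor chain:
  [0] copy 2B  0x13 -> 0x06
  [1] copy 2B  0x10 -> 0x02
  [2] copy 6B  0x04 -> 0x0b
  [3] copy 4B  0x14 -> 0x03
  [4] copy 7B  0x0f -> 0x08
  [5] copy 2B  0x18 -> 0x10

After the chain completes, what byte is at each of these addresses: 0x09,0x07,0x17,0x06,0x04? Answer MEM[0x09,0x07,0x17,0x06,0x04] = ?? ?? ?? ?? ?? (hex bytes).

MEM[0x09,0x07,0x17,0x06,0x04] = aa 20 da da bc

  after D0: wrote 2B at 0x06 = f120
  after D1: wrote 2B at 0x02 = 632b
  after D2: wrote 6B at 0x0b = 5cf6f120f5aa
  after D3: wrote 4B at 0x03 = 20bc98da
  after D4: wrote 7B at 0x08 = f5aa2b13f120bc
  after D5: wrote 2B at 0x10 = 3a05
query mem[0x09]=0xaa, mem[0x07]=0x20, mem[0x17]=0xda, mem[0x06]=0xda, mem[0x04]=0xbc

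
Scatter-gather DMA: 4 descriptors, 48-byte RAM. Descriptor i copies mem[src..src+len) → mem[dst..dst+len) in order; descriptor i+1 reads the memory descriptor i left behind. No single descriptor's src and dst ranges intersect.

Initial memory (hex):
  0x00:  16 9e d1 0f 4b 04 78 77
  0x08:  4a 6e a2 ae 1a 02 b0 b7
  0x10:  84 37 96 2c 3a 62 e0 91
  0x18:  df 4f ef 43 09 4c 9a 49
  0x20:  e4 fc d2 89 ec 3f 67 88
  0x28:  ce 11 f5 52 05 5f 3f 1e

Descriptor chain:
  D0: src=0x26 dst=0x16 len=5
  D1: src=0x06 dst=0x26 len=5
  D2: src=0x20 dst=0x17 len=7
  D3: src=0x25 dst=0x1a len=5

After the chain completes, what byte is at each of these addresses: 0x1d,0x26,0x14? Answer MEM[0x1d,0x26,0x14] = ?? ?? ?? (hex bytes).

MEM[0x1d,0x26,0x14] = 4a 78 3a

[0] 0x26->0x16 len=5 : 67 88 ce 11 f5
[1] 0x06->0x26 len=5 : 78 77 4a 6e a2
[2] 0x20->0x17 len=7 : e4 fc d2 89 ec 3f 78
[3] 0x25->0x1a len=5 : 3f 78 77 4a 6e
query mem[0x1d]=0x4a, mem[0x26]=0x78, mem[0x14]=0x3a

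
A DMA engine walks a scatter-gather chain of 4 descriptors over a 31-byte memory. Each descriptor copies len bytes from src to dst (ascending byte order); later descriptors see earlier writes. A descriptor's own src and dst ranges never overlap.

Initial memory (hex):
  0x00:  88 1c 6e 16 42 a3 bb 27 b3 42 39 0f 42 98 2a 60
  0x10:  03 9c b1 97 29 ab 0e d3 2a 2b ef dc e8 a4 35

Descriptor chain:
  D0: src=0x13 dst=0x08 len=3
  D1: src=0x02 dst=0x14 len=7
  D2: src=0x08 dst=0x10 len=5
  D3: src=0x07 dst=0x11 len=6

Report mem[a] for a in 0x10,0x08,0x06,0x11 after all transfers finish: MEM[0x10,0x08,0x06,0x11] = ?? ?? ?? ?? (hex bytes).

MEM[0x10,0x08,0x06,0x11] = 97 97 bb 27

[0] 0x13->0x08 len=3 : 97 29 ab
[1] 0x02->0x14 len=7 : 6e 16 42 a3 bb 27 97
[2] 0x08->0x10 len=5 : 97 29 ab 0f 42
[3] 0x07->0x11 len=6 : 27 97 29 ab 0f 42
query mem[0x10]=0x97, mem[0x08]=0x97, mem[0x06]=0xbb, mem[0x11]=0x27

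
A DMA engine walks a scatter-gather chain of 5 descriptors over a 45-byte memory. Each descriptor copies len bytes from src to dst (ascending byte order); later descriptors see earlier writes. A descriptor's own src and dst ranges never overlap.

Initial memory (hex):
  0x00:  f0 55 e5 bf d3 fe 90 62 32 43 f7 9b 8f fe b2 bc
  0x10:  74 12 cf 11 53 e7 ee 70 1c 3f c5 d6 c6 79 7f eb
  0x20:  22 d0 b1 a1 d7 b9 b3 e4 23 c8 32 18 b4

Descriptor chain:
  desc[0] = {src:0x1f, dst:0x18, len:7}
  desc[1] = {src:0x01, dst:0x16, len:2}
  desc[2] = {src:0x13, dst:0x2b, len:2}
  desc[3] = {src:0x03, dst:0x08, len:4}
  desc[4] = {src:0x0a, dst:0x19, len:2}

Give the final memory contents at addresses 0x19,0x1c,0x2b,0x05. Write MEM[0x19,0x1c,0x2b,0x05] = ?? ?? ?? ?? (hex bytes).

D0: mem[0x18..0x1e] <- [eb 22 d0 b1 a1 d7 b9]
D1: mem[0x16..0x17] <- [55 e5]
D2: mem[0x2b..0x2c] <- [11 53]
D3: mem[0x08..0x0b] <- [bf d3 fe 90]
D4: mem[0x19..0x1a] <- [fe 90]
query mem[0x19]=0xfe, mem[0x1c]=0xa1, mem[0x2b]=0x11, mem[0x05]=0xfe

MEM[0x19,0x1c,0x2b,0x05] = fe a1 11 fe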